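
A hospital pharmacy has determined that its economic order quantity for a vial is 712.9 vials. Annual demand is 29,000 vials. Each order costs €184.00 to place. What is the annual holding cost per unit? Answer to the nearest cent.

Invert the EOQ relation Q*² = 2DS/H.
From Q* = √(2DS/H): H = 2DS / Q*² = 2 × 29,000 × 184 / 712.9² = 20.9985.

H ≈ €21.00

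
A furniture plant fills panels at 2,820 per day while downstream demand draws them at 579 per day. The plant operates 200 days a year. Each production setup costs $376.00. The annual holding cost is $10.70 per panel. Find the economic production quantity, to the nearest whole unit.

Q* ≈ 3,200 panels

Annual demand D = 579 × 200 = 115,800.
Production build-up factor (1 − d/p) = 1 − 579/2,820 = 0.7947.
Q* = √(2DS / (H(1 − d/p))) = √(2 × 115,800 × 376 / (10.7 × 0.7947)).
= √(87,081,600 / 8.5031) ≈ 3200.184.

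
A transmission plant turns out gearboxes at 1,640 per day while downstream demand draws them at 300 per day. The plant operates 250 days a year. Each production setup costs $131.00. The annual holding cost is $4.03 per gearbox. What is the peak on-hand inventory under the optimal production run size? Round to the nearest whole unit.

Annual demand D = 300 × 250 = 75,000.
Production build-up factor (1 − d/p) = 1 − 300/1,640 = 0.8171.
Q* = √(2DS / (H(1 − d/p))) = √(2 × 75,000 × 131 / (4.03 × 0.8171)).
= √(19,650,000 / 3.2928) ≈ 2442.858.
Maximum inventory = Q*(1 − d/p) = 2442.858 × 0.8171 ≈ 1995.994.

I_max ≈ 1,996 gearboxes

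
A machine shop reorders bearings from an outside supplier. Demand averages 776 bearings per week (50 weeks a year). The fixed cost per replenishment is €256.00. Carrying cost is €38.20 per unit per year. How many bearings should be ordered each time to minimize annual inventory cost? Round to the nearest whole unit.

Q* ≈ 721 bearings

Annual demand D = 776 × 50 = 38,800.
EOQ = √(2DS / H) = √(2 × 38,800 × 256 / 38.2).
= √(19,865,600 / 38.2) = √520,041.8848 ≈ 721.139.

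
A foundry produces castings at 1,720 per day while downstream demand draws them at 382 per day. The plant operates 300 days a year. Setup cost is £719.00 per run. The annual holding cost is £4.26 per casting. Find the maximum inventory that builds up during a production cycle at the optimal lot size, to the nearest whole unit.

I_max ≈ 5,486 castings

Annual demand D = 382 × 300 = 114,600.
Production build-up factor (1 − d/p) = 1 − 382/1,720 = 0.7779.
Q* = √(2DS / (H(1 − d/p))) = √(2 × 114,600 × 719 / (4.26 × 0.7779)).
= √(164,794,800 / 3.3139) ≈ 7051.851.
Maximum inventory = Q*(1 − d/p) = 7051.851 × 0.7779 ≈ 5485.684.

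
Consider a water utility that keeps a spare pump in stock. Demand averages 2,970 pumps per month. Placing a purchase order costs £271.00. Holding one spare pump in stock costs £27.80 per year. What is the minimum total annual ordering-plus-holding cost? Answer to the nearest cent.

Annual demand D = 2,970 × 12 = 35,640.
The optimal lot size = √(2DS/H) = √(2 × 35,640 × 271 / 27.8) ≈ 833.58.
At Q*, ordering cost (D/Q*)S equals holding cost (Q*/2)H, each = √(DSH/2).
Minimum total = √(2DSH) = √(2 × 35,640 × 271 × 27.8) ≈ 23173.460.

TC* ≈ £23,173.46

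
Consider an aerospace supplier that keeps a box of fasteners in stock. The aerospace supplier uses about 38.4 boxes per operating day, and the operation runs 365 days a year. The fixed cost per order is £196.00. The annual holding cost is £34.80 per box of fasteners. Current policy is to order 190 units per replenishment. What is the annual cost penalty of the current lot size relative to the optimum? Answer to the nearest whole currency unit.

Extra cost ≈ £3,937 per year

Annual demand D = 38.4 × 365 = 14,016.
EOQ = √(2DS/H) = √(2 × 14,016 × 196 / 34.8) ≈ 397.34.
Cost at Q* = (D/Q*)S + (Q*/2)H = √(2DSH) ≈ £13,827.53.
Cost at Q = 190: (14,016/190)×196 + (190/2)×34.8 = £14,458.61 + £3,306.00 = £17,764.61.
Excess = £17,764.61 − £13,827.53 = £3,937.08.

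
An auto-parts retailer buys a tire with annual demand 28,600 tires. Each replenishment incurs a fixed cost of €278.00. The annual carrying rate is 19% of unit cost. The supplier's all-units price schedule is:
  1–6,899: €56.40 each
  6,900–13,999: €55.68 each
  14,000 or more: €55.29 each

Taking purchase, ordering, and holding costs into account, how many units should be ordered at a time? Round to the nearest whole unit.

Holding cost per unit per year at price C is H = 0.19·C.
Candidates are each tier's EOQ (if it falls in that tier) and each price-break quantity.
EOQ at €56.40 = 1218.2 (feasible in tier 1): TC = 28,600×€56.40 + (28,600/1218.2)×278 + (1218.2/2)×0.19×€56.40 = €1,626,093.79.
EOQ at €55.68 = 1226.0 < 6900, so use break Q=6900: TC = 28,600×€55.68 + (28,600/6900.0)×278 + (6900.0/2)×0.19×€55.68 = €1,630,098.53.
EOQ at €55.29 = 1230.3 < 14000, so use break Q=14000: TC = 28,600×€55.29 + (28,600/14000.0)×278 + (14000.0/2)×0.19×€55.29 = €1,655,397.61.
Lowest total cost is €1,626,093.79 at Q = 1218.2.

Q* ≈ 1,218 tires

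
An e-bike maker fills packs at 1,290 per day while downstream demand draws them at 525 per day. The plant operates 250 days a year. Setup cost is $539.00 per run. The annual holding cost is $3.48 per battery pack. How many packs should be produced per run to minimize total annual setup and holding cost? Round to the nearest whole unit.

Annual demand D = 525 × 250 = 131,250.
Production build-up factor (1 − d/p) = 1 − 525/1,290 = 0.5930.
Q* = √(2DS / (H(1 − d/p))) = √(2 × 131,250 × 539 / (3.48 × 0.5930)).
= √(141,487,500 / 2.0637) ≈ 8280.061.

Q* ≈ 8,280 packs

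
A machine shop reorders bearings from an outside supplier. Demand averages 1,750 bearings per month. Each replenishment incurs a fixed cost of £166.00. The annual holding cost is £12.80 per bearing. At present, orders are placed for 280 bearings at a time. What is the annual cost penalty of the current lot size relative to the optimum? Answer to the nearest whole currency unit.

Extra cost ≈ £4,795 per year

Annual demand D = 1,750 × 12 = 21,000.
EOQ = √(2DS/H) = √(2 × 21,000 × 166 / 12.8) ≈ 738.03.
Cost at Q* = (D/Q*)S + (Q*/2)H = √(2DSH) ≈ £9,446.78.
Cost at Q = 280: (21,000/280)×166 + (280/2)×12.8 = £12,450.00 + £1,792.00 = £14,242.00.
Excess = £14,242.00 − £9,446.78 = £4,795.22.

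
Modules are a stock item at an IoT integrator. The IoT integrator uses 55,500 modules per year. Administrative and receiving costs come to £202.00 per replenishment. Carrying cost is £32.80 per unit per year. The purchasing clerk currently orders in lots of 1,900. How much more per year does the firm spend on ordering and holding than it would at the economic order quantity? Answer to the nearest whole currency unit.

Extra cost ≈ £9,941 per year

EOQ = √(2DS/H) = √(2 × 55,500 × 202 / 32.8) ≈ 826.80.
Cost at Q* = (D/Q*)S + (Q*/2)H = √(2DSH) ≈ £27,119.03.
Cost at Q = 1,900: (55,500/1,900)×202 + (1,900/2)×32.8 = £5,900.53 + £31,160.00 = £37,060.53.
Excess = £37,060.53 − £27,119.03 = £9,941.50.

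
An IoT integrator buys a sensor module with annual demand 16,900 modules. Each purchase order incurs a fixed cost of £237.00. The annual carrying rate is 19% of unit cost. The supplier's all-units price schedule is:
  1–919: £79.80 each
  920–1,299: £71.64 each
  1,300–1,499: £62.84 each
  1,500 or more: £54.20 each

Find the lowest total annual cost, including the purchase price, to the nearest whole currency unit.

Holding cost per unit per year at price C is H = 0.19·C.
Evaluate total cost at each tier's feasible EOQ or, if the EOQ is below the tier, at the tier's minimum quantity.
EOQ at £79.80 = 726.9 (feasible in tier 1): TC = 16,900×£79.80 + (16,900/726.9)×237 + (726.9/2)×0.19×£79.80 = £1,359,640.74.
EOQ at £71.64 = 767.1 < 920, so use break Q=920: TC = 16,900×£71.64 + (16,900/920.0)×237 + (920.0/2)×0.19×£71.64 = £1,221,330.92.
EOQ at £62.84 = 819.1 < 1300, so use break Q=1300: TC = 16,900×£62.84 + (16,900/1300.0)×237 + (1300.0/2)×0.19×£62.84 = £1,072,837.74.
EOQ at £54.20 = 882.0 < 1500, so use break Q=1500: TC = 16,900×£54.20 + (16,900/1500.0)×237 + (1500.0/2)×0.19×£54.20 = £926,373.70.
Lowest total cost among the candidates is at Q = 1500.0.

TC* ≈ £926,374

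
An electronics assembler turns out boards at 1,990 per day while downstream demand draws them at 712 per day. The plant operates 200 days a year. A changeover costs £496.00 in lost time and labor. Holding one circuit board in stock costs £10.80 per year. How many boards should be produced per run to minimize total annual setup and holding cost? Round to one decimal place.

Q* ≈ 4,512.9 boards

Annual demand D = 712 × 200 = 142,400.
Production build-up factor (1 − d/p) = 1 − 712/1,990 = 0.6422.
Q* = √(2DS / (H(1 − d/p))) = √(2 × 142,400 × 496 / (10.8 × 0.6422)).
= √(141,260,800 / 6.9359) ≈ 4512.945.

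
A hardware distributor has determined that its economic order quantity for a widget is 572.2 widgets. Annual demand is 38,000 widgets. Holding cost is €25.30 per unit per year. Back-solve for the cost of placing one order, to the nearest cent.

The basic EOQ model gives Q* = √(2DS/H); rearrange for the unknown.
From Q* = √(2DS/H): S = Q*²H / (2D) = 572.2² × 25.3 / (2 × 38,000) = 108.9940.

S ≈ €108.99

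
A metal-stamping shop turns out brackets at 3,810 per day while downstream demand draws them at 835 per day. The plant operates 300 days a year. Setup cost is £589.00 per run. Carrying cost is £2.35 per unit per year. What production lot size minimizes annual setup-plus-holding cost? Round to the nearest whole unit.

Annual demand D = 835 × 300 = 250,500.
Production build-up factor (1 − d/p) = 1 − 835/3,810 = 0.7808.
Q* = √(2DS / (H(1 − d/p))) = √(2 × 250,500 × 589 / (2.35 × 0.7808)).
= √(295,089,000 / 1.835) ≈ 12681.236.

Q* ≈ 12,681 brackets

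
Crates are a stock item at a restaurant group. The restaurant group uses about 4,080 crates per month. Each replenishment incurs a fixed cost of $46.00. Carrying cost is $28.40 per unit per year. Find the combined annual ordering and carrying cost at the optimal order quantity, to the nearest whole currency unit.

TC* ≈ $11,310

Annual demand D = 4,080 × 12 = 48,960.
Q* = √(2DS/H) = √(2 × 48,960 × 46 / 28.4) ≈ 398.25.
At Q*, ordering cost (D/Q*)S equals holding cost (Q*/2)H, each = √(DSH/2).
Minimum total = √(2DSH) = √(2 × 48,960 × 46 × 28.4) ≈ 11310.291.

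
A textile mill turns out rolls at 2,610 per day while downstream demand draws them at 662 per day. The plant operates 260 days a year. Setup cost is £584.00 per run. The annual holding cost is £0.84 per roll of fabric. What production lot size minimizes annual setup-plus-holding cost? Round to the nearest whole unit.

Annual demand D = 662 × 260 = 172,120.
Production build-up factor (1 − d/p) = 1 − 662/2,610 = 0.7464.
Q* = √(2DS / (H(1 − d/p))) = √(2 × 172,120 × 584 / (0.84 × 0.7464)).
= √(201,036,160 / 0.6269) ≈ 17907.016.

Q* ≈ 17,907 rolls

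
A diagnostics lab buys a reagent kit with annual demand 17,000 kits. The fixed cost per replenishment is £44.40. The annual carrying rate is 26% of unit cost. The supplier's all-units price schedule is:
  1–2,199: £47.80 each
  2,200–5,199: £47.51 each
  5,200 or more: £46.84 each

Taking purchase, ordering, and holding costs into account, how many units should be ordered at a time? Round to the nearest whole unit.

Holding cost per unit per year at price C is H = 0.26·C.
For each price level, check whether its EOQ is feasible; otherwise the best quantity at that price is the breakpoint.
EOQ at £47.80 = 348.5 (feasible in tier 1): TC = 17,000×£47.80 + (17,000/348.5)×44.4 + (348.5/2)×0.26×£47.80 = £816,931.43.
EOQ at £47.51 = 349.6 < 2200, so use break Q=2200: TC = 17,000×£47.51 + (17,000/2200.0)×44.4 + (2200.0/2)×0.26×£47.51 = £821,600.95.
EOQ at £46.84 = 352.1 < 5200, so use break Q=5200: TC = 17,000×£46.84 + (17,000/5200.0)×44.4 + (5200.0/2)×0.26×£46.84 = £828,088.99.
Lowest total cost is £816,931.43 at Q = 348.5.

Q* ≈ 349 kits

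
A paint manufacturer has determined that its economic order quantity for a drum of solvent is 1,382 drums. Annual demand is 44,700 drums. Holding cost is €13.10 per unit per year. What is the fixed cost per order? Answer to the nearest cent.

Squaring Q* = √(2DS/H) gives Q*² = 2DS/H.
From Q* = √(2DS/H): S = Q*²H / (2D) = 1,382² × 13.1 / (2 × 44,700) = 279.8658.

S ≈ €279.87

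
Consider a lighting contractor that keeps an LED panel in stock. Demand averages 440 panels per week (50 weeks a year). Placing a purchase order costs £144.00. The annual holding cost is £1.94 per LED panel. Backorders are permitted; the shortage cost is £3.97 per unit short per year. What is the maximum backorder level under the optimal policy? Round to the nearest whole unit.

S* ≈ 724 panels

Annual demand D = 440 × 50 = 22,000.
With planned backorders, Q* = √(2DS/H) · √((H+B)/B).
√(2DS/H) = √(2 × 22,000 × 144 / 1.94) = 1807.202.
√((H+B)/B) = √((1.94+3.97)/3.97) = 1.2201.
Q* ≈ 2204.983.
S* = Q* · H/(H+B) = 2204.983 × 1.94/5.91 ≈ 723.801.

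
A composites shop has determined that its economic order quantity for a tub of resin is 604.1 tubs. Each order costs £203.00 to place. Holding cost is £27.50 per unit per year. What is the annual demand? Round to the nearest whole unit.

The basic EOQ model gives Q* = √(2DS/H); rearrange for the unknown.
From Q* = √(2DS/H): D = Q*²H / (2S) = 604.1² × 27.5 / (2 × 203) = 24718.626.

D ≈ 24,719 tubs per year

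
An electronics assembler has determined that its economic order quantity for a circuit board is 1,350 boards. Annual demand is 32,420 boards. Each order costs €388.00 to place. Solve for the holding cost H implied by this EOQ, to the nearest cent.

H ≈ €13.80

Squaring Q* = √(2DS/H) gives Q*² = 2DS/H.
From Q* = √(2DS/H): H = 2DS / Q*² = 2 × 32,420 × 388 / 1,350² = 13.8041.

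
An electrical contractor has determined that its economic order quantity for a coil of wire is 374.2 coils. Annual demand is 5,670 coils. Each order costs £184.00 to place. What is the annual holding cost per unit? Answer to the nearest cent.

H ≈ £14.90

Invert the EOQ relation Q*² = 2DS/H.
From Q* = √(2DS/H): H = 2DS / Q*² = 2 × 5,670 × 184 / 374.2² = 14.9013.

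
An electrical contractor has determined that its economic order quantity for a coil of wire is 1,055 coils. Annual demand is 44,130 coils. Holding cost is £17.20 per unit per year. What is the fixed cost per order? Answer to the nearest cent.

Invert the EOQ relation Q*² = 2DS/H.
From Q* = √(2DS/H): S = Q*²H / (2D) = 1,055² × 17.2 / (2 × 44,130) = 216.9049.

S ≈ £216.90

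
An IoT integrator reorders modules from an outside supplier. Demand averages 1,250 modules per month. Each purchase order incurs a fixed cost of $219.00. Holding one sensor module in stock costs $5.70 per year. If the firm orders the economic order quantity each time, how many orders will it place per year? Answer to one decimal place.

Annual demand D = 1,250 × 12 = 15,000.
The optimal lot size = √(2DS/H) = √(2 × 15,000 × 219 / 5.7) ≈ 1073.61.
Orders per year = D / Q* = 15,000 / 1073.61 ≈ 13.972.

N ≈ 14.0 orders per year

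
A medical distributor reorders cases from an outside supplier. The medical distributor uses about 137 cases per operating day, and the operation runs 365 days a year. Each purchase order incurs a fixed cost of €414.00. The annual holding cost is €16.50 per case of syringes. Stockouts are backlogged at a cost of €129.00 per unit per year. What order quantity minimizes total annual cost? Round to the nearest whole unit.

Annual demand D = 137 × 365 = 50,005.
With planned backorders, Q* = √(2DS/H) · √((H+B)/B).
√(2DS/H) = √(2 × 50,005 × 414 / 16.5) = 1584.090.
√((H+B)/B) = √((16.5+129)/129) = 1.0620.
Q* ≈ 1682.351.

Q* ≈ 1,682 cases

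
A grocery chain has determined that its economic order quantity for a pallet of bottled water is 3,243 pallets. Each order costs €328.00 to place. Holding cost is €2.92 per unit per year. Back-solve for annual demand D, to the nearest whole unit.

D ≈ 46,814 pallets per year

Squaring Q* = √(2DS/H) gives Q*² = 2DS/H.
From Q* = √(2DS/H): D = Q*²H / (2S) = 3,243² × 2.92 / (2 × 328) = 46813.694.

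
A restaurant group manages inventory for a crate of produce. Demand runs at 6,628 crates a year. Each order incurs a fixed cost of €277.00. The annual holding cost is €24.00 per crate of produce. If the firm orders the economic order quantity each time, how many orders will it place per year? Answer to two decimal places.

N ≈ 16.95 orders per year

Q* = √(2DS/H) = √(2 × 6,628 × 277 / 24) ≈ 391.15.
Orders per year = D / Q* = 6,628 / 391.15 ≈ 16.945.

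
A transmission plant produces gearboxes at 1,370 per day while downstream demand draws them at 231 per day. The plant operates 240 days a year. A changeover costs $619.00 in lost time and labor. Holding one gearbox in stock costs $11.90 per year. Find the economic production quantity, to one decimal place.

Q* ≈ 2,633.9 gearboxes

Annual demand D = 231 × 240 = 55,440.
Production build-up factor (1 − d/p) = 1 − 231/1,370 = 0.8314.
Q* = √(2DS / (H(1 − d/p))) = √(2 × 55,440 × 619 / (11.9 × 0.8314)).
= √(68,634,720 / 9.8935) ≈ 2633.885.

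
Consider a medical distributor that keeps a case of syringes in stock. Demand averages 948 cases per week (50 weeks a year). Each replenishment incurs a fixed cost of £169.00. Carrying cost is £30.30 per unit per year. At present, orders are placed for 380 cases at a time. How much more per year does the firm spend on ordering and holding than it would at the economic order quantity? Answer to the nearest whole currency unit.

Annual demand D = 948 × 50 = 47,400.
EOQ = √(2DS/H) = √(2 × 47,400 × 169 / 30.3) ≈ 727.15.
Cost at Q* = (D/Q*)S + (Q*/2)H = √(2DSH) ≈ £22,032.76.
Cost at Q = 380: (47,400/380)×169 + (380/2)×30.3 = £21,080.53 + £5,757.00 = £26,837.53.
Excess = £26,837.53 − £22,032.76 = £4,804.77.

Extra cost ≈ £4,805 per year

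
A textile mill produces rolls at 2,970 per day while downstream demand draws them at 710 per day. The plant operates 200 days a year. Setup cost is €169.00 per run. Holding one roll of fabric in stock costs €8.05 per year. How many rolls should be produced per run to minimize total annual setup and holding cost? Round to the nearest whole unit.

Q* ≈ 2,799 rolls

Annual demand D = 710 × 200 = 142,000.
Production build-up factor (1 − d/p) = 1 − 710/2,970 = 0.7609.
Q* = √(2DS / (H(1 − d/p))) = √(2 × 142,000 × 169 / (8.05 × 0.7609)).
= √(47,996,000 / 6.1256) ≈ 2799.166.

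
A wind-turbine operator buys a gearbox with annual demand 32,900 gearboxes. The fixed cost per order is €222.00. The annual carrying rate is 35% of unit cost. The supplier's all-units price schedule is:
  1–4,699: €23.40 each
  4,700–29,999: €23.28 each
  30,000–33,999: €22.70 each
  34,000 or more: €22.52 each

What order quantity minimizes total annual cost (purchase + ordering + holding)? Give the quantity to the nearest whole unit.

Q* ≈ 1,336 gearboxes

Holding cost per unit per year at price C is H = 0.35·C.
Candidates are each tier's EOQ (if it falls in that tier) and each price-break quantity.
EOQ at €23.40 = 1335.5 (feasible in tier 1): TC = 32,900×€23.40 + (32,900/1335.5)×222 + (1335.5/2)×0.35×€23.40 = €780,797.84.
EOQ at €23.28 = 1338.9 < 4700, so use break Q=4700: TC = 32,900×€23.28 + (32,900/4700.0)×222 + (4700.0/2)×0.35×€23.28 = €786,613.80.
EOQ at €22.70 = 1355.9 < 30000, so use break Q=30000: TC = 32,900×€22.70 + (32,900/30000.0)×222 + (30000.0/2)×0.35×€22.70 = €866,248.46.
EOQ at €22.52 = 1361.4 < 34000, so use break Q=34000: TC = 32,900×€22.52 + (32,900/34000.0)×222 + (34000.0/2)×0.35×€22.52 = €875,116.82.
Lowest total cost is €780,797.84 at Q = 1335.5.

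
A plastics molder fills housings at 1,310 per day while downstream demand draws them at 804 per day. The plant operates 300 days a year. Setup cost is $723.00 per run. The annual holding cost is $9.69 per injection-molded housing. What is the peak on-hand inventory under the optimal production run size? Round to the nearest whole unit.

I_max ≈ 3,729 housings

Annual demand D = 804 × 300 = 241,200.
Production build-up factor (1 − d/p) = 1 − 804/1,310 = 0.3863.
Q* = √(2DS / (H(1 − d/p))) = √(2 × 241,200 × 723 / (9.69 × 0.3863)).
= √(348,775,200 / 3.7429) ≈ 9653.200.
Maximum inventory = Q*(1 − d/p) = 9653.200 × 0.3863 ≈ 3728.641.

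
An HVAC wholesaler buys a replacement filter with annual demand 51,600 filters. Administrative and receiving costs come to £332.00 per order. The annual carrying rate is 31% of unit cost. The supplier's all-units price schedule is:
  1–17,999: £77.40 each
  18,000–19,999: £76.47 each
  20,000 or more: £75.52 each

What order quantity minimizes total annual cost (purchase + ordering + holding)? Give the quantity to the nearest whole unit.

Q* ≈ 1,195 filters

Holding cost per unit per year at price C is H = 0.31·C.
Candidates are each tier's EOQ (if it falls in that tier) and each price-break quantity.
EOQ at £77.40 = 1195.0 (feasible in tier 1): TC = 51,600×£77.40 + (51,600/1195.0)×332 + (1195.0/2)×0.31×£77.40 = £4,022,512.15.
EOQ at £76.47 = 1202.2 < 18000, so use break Q=18000: TC = 51,600×£76.47 + (51,600/18000.0)×332 + (18000.0/2)×0.31×£76.47 = £4,160,155.03.
EOQ at £75.52 = 1209.8 < 20000, so use break Q=20000: TC = 51,600×£75.52 + (51,600/20000.0)×332 + (20000.0/2)×0.31×£75.52 = £4,131,800.56.
Lowest total cost is £4,022,512.15 at Q = 1195.0.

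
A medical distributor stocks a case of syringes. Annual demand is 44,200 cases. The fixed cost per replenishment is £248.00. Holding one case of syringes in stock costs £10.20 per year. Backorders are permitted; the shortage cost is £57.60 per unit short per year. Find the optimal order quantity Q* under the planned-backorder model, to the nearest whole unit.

With planned backorders, Q* = √(2DS/H) · √((H+B)/B).
√(2DS/H) = √(2 × 44,200 × 248 / 10.2) = 1466.060.
√((H+B)/B) = √((10.2+57.6)/57.6) = 1.0849.
Q* ≈ 1590.580.

Q* ≈ 1,591 cases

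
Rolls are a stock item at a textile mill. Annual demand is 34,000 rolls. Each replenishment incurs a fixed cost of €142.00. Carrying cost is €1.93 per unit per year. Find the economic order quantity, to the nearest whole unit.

Q* ≈ 2,237 rolls

EOQ = √(2DS / H) = √(2 × 34,000 × 142 / 1.93).
= √(9,656,000 / 1.93) = √5,003,108.8083 ≈ 2236.763.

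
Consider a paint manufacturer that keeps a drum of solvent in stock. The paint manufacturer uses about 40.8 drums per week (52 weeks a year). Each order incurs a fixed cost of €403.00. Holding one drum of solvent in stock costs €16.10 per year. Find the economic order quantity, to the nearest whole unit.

Q* ≈ 326 drums

Annual demand D = 40.8 × 52 = 2,121.6.
EOQ = √(2DS / H) = √(2 × 2,121.6 × 403 / 16.1).
= √(1,710,009.6 / 16.1) = √106,211.7764 ≈ 325.901.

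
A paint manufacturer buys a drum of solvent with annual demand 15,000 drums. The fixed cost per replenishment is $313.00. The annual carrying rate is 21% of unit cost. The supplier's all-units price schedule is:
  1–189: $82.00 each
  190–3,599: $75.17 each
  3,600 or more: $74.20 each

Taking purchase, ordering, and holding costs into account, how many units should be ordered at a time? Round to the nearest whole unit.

Q* ≈ 771 drums

Holding cost per unit per year at price C is H = 0.21·C.
Candidates are each tier's EOQ (if it falls in that tier) and each price-break quantity.
Tier 1 ($82.00): EOQ = 738.4 exceeds tier's upper bound 189, so this tier is dominated.
EOQ at $75.17 = 771.3 (feasible in tier 2): TC = 15,000×$75.17 + (15,000/771.3)×313 + (771.3/2)×0.21×$75.17 = $1,139,724.88.
EOQ at $74.20 = 776.3 < 3600, so use break Q=3600: TC = 15,000×$74.20 + (15,000/3600.0)×313 + (3600.0/2)×0.21×$74.20 = $1,142,351.77.
Lowest total cost is $1,139,724.88 at Q = 771.3.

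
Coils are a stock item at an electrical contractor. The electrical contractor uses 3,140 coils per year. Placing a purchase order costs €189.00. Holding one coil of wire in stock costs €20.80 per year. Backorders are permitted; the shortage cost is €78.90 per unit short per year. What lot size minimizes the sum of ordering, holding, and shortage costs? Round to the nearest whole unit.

Q* ≈ 269 coils

With planned backorders, Q* = √(2DS/H) · √((H+B)/B).
√(2DS/H) = √(2 × 3,140 × 189 / 20.8) = 238.880.
√((H+B)/B) = √((20.8+78.9)/78.9) = 1.1241.
Q* ≈ 268.527.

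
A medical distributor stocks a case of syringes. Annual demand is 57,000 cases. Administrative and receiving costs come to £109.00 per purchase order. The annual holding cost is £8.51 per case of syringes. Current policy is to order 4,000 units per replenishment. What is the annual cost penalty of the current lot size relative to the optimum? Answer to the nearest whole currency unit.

Extra cost ≈ £8,290 per year

EOQ = √(2DS/H) = √(2 × 57,000 × 109 / 8.51) ≈ 1208.37.
Cost at Q* = (D/Q*)S + (Q*/2)H = √(2DSH) ≈ £10,283.25.
Cost at Q = 4,000: (57,000/4,000)×109 + (4,000/2)×8.51 = £1,553.25 + £17,020.00 = £18,573.25.
Excess = £18,573.25 − £10,283.25 = £8,290.00.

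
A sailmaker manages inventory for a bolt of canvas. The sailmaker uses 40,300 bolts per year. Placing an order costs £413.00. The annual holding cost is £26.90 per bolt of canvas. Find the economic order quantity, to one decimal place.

Q* ≈ 1,112.4 bolts

EOQ = √(2DS / H) = √(2 × 40,300 × 413 / 26.9).
= √(33,287,800 / 26.9) = √1,237,464.684 ≈ 1112.414.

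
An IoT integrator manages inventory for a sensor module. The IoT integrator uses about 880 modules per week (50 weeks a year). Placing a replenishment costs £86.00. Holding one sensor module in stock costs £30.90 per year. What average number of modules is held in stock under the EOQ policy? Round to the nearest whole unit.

Average inventory ≈ 247 modules

Annual demand D = 880 × 50 = 44,000.
The optimal lot size = √(2DS/H) = √(2 × 44,000 × 86 / 30.9) ≈ 494.89.
Average inventory = Q*/2 ≈ 494.89 / 2 = 247.447.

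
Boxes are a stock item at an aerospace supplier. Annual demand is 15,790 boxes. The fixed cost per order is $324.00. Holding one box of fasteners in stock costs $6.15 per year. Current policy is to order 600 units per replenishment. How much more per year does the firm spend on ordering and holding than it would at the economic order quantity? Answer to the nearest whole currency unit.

EOQ = √(2DS/H) = √(2 × 15,790 × 324 / 6.15) ≈ 1289.86.
Cost at Q* = (D/Q*)S + (Q*/2)H = √(2DSH) ≈ $7,932.61.
Cost at Q = 600: (15,790/600)×324 + (600/2)×6.15 = $8,526.60 + $1,845.00 = $10,371.60.
Excess = $10,371.60 − $7,932.61 = $2,438.99.

Extra cost ≈ $2,439 per year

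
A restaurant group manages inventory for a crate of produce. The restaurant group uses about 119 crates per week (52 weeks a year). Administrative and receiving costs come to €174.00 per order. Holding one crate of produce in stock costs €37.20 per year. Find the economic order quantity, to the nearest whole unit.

Annual demand D = 119 × 52 = 6,188.
EOQ = √(2DS / H) = √(2 × 6,188 × 174 / 37.2).
= √(2,153,424 / 37.2) = √57,887.7419 ≈ 240.599.

Q* ≈ 241 crates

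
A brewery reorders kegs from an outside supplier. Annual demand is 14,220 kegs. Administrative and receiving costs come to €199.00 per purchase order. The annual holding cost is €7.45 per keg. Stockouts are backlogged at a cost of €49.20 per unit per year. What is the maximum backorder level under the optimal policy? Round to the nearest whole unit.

With planned backorders, Q* = √(2DS/H) · √((H+B)/B).
√(2DS/H) = √(2 × 14,220 × 199 / 7.45) = 871.592.
√((H+B)/B) = √((7.45+49.2)/49.2) = 1.0730.
Q* ≈ 935.256.
S* = Q* · H/(H+B) = 935.256 × 7.45/56.65 ≈ 122.995.

S* ≈ 123 kegs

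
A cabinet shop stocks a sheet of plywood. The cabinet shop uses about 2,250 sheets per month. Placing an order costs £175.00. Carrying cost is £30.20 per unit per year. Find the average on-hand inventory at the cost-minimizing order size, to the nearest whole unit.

Annual demand D = 2,250 × 12 = 27,000.
Q* = √(2DS/H) = √(2 × 27,000 × 175 / 30.2) ≈ 559.39.
Average inventory = Q*/2 ≈ 559.39 / 2 = 279.694.

Average inventory ≈ 280 sheets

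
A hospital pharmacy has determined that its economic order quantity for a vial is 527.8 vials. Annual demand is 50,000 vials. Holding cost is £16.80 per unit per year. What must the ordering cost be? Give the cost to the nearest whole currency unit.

S ≈ £47

The basic EOQ model gives Q* = √(2DS/H); rearrange for the unknown.
From Q* = √(2DS/H): S = Q*²H / (2D) = 527.8² × 16.8 / (2 × 50,000) = 46.8002.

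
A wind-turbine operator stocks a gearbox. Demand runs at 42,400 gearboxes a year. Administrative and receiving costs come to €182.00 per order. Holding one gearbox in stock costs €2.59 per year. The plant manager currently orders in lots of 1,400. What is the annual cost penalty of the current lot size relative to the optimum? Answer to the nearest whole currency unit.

EOQ = √(2DS/H) = √(2 × 42,400 × 182 / 2.59) ≈ 2441.09.
Cost at Q* = (D/Q*)S + (Q*/2)H = √(2DSH) ≈ €6,322.42.
Cost at Q = 1,400: (42,400/1,400)×182 + (1,400/2)×2.59 = €5,512.00 + €1,813.00 = €7,325.00.
Excess = €7,325.00 − €6,322.42 = €1,002.58.

Extra cost ≈ €1,003 per year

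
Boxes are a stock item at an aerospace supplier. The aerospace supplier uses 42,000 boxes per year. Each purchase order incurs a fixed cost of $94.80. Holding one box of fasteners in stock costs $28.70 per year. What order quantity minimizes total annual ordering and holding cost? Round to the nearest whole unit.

EOQ = √(2DS / H) = √(2 × 42,000 × 94.8 / 28.7).
= √(7,963,200 / 28.7) = √277,463.4146 ≈ 526.748.

Q* ≈ 527 boxes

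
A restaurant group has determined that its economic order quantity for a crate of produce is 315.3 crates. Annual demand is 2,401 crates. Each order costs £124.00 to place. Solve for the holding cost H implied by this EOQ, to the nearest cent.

Invert the EOQ relation Q*² = 2DS/H.
From Q* = √(2DS/H): H = 2DS / Q*² = 2 × 2,401 × 124 / 315.3² = 5.9896.

H ≈ £5.99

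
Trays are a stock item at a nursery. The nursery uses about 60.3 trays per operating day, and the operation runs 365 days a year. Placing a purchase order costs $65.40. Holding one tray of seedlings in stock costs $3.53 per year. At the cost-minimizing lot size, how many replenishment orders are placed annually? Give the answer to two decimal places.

Annual demand D = 60.3 × 365 = 22,009.5.
The optimal lot size = √(2DS/H) = √(2 × 22,009.5 × 65.4 / 3.53) ≈ 903.07.
Orders per year = D / Q* = 22,009.5 / 903.07 ≈ 24.372.

N ≈ 24.37 orders per year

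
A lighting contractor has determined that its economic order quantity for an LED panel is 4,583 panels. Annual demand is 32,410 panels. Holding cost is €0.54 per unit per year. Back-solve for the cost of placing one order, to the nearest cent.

S ≈ €174.98

Invert the EOQ relation Q*² = 2DS/H.
From Q* = √(2DS/H): S = Q*²H / (2D) = 4,583² × 0.54 / (2 × 32,410) = 174.9784.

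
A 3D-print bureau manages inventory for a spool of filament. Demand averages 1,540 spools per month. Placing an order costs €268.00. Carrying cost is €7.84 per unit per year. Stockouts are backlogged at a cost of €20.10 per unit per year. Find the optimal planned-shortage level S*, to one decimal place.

Annual demand D = 1,540 × 12 = 18,480.
With planned backorders, Q* = √(2DS/H) · √((H+B)/B).
√(2DS/H) = √(2 × 18,480 × 268 / 7.84) = 1124.023.
√((H+B)/B) = √((7.84+20.1)/20.1) = 1.1790.
Q* ≈ 1325.228.
S* = Q* · H/(H+B) = 1325.228 × 7.84/27.94 ≈ 371.861.

S* ≈ 371.9 spools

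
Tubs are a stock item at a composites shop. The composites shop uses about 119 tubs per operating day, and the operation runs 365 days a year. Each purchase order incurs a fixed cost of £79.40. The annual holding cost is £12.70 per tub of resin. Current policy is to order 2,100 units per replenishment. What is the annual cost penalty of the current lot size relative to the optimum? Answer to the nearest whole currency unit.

Extra cost ≈ £5,618 per year

Annual demand D = 119 × 365 = 43,435.
EOQ = √(2DS/H) = √(2 × 43,435 × 79.4 / 12.7) ≈ 736.96.
Cost at Q* = (D/Q*)S + (Q*/2)H = √(2DSH) ≈ £9,359.38.
Cost at Q = 2,100: (43,435/2,100)×79.4 + (2,100/2)×12.7 = £1,642.26 + £13,335.00 = £14,977.26.
Excess = £14,977.26 − £9,359.38 = £5,617.88.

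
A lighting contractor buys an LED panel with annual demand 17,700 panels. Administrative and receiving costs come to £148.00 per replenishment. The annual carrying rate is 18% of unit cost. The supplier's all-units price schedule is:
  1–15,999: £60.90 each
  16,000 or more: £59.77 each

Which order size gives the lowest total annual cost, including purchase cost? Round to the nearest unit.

Q* ≈ 691 panels

Holding cost per unit per year at price C is H = 0.18·C.
Evaluate total cost at each tier's feasible EOQ or, if the EOQ is below the tier, at the tier's minimum quantity.
EOQ at £60.90 = 691.3 (feasible in tier 1): TC = 17,700×£60.90 + (17,700/691.3)×148 + (691.3/2)×0.18×£60.90 = £1,085,508.40.
EOQ at £59.77 = 697.8 < 16000, so use break Q=16000: TC = 17,700×£59.77 + (17,700/16000.0)×148 + (16000.0/2)×0.18×£59.77 = £1,144,161.53.
Lowest total cost is £1,085,508.40 at Q = 691.3.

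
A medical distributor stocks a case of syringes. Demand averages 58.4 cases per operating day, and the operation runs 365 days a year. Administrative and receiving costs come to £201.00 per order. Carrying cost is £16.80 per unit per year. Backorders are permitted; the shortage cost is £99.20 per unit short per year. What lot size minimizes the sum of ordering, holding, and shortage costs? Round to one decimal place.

Q* ≈ 772.3 cases

Annual demand D = 58.4 × 365 = 21,316.
With planned backorders, Q* = √(2DS/H) · √((H+B)/B).
√(2DS/H) = √(2 × 21,316 × 201 / 16.8) = 714.186.
√((H+B)/B) = √((16.8+99.2)/99.2) = 1.0814.
Q* ≈ 772.297.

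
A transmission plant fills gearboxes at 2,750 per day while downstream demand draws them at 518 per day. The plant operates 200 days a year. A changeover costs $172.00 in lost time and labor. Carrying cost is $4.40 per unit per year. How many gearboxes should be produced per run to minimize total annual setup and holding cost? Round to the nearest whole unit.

Annual demand D = 518 × 200 = 103,600.
Production build-up factor (1 − d/p) = 1 − 518/2,750 = 0.8116.
Q* = √(2DS / (H(1 − d/p))) = √(2 × 103,600 × 172 / (4.4 × 0.8116)).
= √(35,638,400 / 3.5712) ≈ 3159.017.

Q* ≈ 3,159 gearboxes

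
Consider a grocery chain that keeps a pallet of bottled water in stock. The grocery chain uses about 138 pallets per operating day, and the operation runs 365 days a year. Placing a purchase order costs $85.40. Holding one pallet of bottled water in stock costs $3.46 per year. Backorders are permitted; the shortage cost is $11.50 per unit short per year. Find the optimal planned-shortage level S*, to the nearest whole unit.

S* ≈ 416 pallets

Annual demand D = 138 × 365 = 50,370.
With planned backorders, Q* = √(2DS/H) · √((H+B)/B).
√(2DS/H) = √(2 × 50,370 × 85.4 / 3.46) = 1576.855.
√((H+B)/B) = √((3.46+11.5)/11.5) = 1.1406.
Q* ≈ 1798.493.
S* = Q* · H/(H+B) = 1798.493 × 3.46/14.96 ≈ 415.962.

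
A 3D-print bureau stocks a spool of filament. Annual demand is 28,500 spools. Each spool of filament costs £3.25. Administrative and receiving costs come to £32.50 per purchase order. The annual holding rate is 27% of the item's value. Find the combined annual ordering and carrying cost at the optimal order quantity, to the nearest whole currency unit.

Holding cost H = 0.27 × £3.25 = £0.8775 per unit per year.
The optimal lot size = √(2DS/H) = √(2 × 28,500 × 32.5 / 0.8775) ≈ 1452.97.
At Q*, ordering cost (D/Q*)S equals holding cost (Q*/2)H, each = √(DSH/2).
Minimum total = √(2DSH) = √(2 × 28,500 × 32.5 × 0.8775) ≈ 1274.978.

TC* ≈ £1,275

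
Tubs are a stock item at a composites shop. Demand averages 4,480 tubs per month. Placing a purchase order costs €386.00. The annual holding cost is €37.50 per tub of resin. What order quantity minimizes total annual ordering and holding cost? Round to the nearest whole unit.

Annual demand D = 4,480 × 12 = 53,760.
EOQ = √(2DS / H) = √(2 × 53,760 × 386 / 37.5).
= √(41,502,720 / 37.5) = √1,106,739.2 ≈ 1052.017.

Q* ≈ 1,052 tubs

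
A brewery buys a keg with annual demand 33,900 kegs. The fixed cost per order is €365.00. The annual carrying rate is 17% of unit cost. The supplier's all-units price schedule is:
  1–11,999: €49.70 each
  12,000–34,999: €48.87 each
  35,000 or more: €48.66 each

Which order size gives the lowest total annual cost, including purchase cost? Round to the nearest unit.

Holding cost per unit per year at price C is H = 0.17·C.
Evaluate total cost at each tier's feasible EOQ or, if the EOQ is below the tier, at the tier's minimum quantity.
EOQ at €49.70 = 1711.4 (feasible in tier 1): TC = 33,900×€49.70 + (33,900/1711.4)×365 + (1711.4/2)×0.17×€49.70 = €1,699,289.85.
EOQ at €48.87 = 1725.9 < 12000, so use break Q=12000: TC = 33,900×€48.87 + (33,900/12000.0)×365 + (12000.0/2)×0.17×€48.87 = €1,707,571.52.
EOQ at €48.66 = 1729.6 < 35000, so use break Q=35000: TC = 33,900×€48.66 + (33,900/35000.0)×365 + (35000.0/2)×0.17×€48.66 = €1,794,691.03.
Lowest total cost is €1,699,289.85 at Q = 1711.4.

Q* ≈ 1,711 kegs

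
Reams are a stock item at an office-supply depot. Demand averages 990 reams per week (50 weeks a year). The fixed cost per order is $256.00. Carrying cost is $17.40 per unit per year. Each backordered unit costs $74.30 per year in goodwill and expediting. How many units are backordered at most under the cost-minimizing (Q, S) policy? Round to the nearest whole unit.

Annual demand D = 990 × 50 = 49,500.
With planned backorders, Q* = √(2DS/H) · √((H+B)/B).
√(2DS/H) = √(2 × 49,500 × 256 / 17.4) = 1206.877.
√((H+B)/B) = √((17.4+74.3)/74.3) = 1.1109.
Q* ≈ 1340.767.
S* = Q* · H/(H+B) = 1340.767 × 17.4/91.7 ≈ 254.409.

S* ≈ 254 reams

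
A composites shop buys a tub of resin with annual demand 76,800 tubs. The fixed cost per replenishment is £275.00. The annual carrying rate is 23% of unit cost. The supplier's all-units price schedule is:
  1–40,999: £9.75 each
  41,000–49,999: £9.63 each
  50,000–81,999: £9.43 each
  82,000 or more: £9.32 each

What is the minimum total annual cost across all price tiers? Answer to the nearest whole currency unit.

TC* ≈ £758,533

Holding cost per unit per year at price C is H = 0.23·C.
For each price level, check whether its EOQ is feasible; otherwise the best quantity at that price is the breakpoint.
EOQ at £9.75 = 4340.1 (feasible in tier 1): TC = 76,800×£9.75 + (76,800/4340.1)×275 + (4340.1/2)×0.23×£9.75 = £758,532.58.
EOQ at £9.63 = 4367.0 < 41000, so use break Q=41000: TC = 76,800×£9.63 + (76,800/41000.0)×275 + (41000.0/2)×0.23×£9.63 = £785,504.57.
EOQ at £9.43 = 4413.1 < 50000, so use break Q=50000: TC = 76,800×£9.43 + (76,800/50000.0)×275 + (50000.0/2)×0.23×£9.43 = £778,868.90.
EOQ at £9.32 = 4439.1 < 82000, so use break Q=82000: TC = 76,800×£9.32 + (76,800/82000.0)×275 + (82000.0/2)×0.23×£9.32 = £803,921.16.
Lowest total cost among the candidates is at Q = 4340.1.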